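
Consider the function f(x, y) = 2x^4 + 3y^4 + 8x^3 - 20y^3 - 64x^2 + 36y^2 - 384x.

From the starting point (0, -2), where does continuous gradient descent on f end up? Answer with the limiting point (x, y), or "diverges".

(4, 0)

f is separable, so gradient descent decouples: x follows -∂f/∂x, y follows -∂f/∂y.
∂f/∂x = 8(x - 4)(x + 3)(x + 4); at x=0 this is -384, so x increases.
∂f/∂y = 12y(y - 3)(y - 2); at y=-2 this is -480, so y increases.
x converges to its nearest critical value 4 (a local min of the x-part); y converges to 0. The iterate converges to (4, 0).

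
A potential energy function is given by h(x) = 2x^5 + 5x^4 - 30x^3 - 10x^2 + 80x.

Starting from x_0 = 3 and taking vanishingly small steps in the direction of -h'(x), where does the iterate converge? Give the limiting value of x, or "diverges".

2

h'(x) = 10(x - 2)(x - 1)(x + 1)(x + 4), so h'(3) = 560.
Gradient descent moves in the -h' direction, i.e. x is decreasing.
The nearest critical point in that direction is x = 2, where h'' = 180 > 0 (a local minimum). The iterate converges there.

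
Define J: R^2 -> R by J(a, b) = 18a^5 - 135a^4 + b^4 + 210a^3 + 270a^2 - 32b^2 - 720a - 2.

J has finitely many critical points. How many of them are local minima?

4

J separates as a function of a plus a function of b, so ∇J=0 decouples.
∂J/∂a = 90(a - 4)(a - 2)(a - 1)(a + 1) = 0 at a ∈ {-1, 1, 2, 4}; ∂J/∂b = 4b(b - 4)(b + 4) = 0 at b ∈ {-4, 0, 4}.
The Hessian is diagonal: diag(J_aa, J_bb). Second derivatives: J_aa(-1)=-2700, J_aa(1)=540, J_aa(2)=-540, J_aa(4)=2700; J_bb(-4)=128, J_bb(0)=-64, J_bb(4)=128.
Local minima occur where both diagonal entries positive: (1, -4), (1, 4), (4, -4), (4, 4). Count: 4.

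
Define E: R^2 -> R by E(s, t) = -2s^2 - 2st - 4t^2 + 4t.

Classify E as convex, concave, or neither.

E is quadratic, so its Hessian is the constant matrix H = [[-4, -2], [-2, -8]].
det(H) = 28, tr(H) = -12.
det(H) > 0 and tr(H) < 0, so H is negative definite everywhere: concave.

concave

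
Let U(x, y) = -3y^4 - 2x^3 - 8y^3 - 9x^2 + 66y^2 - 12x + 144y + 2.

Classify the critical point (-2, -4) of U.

saddle point

The mixed partial ∂²U/∂x∂y is 0, so the Hessian at any point is diag(U_xx, U_yy) = diag(-6(2x + 3), 12(-3y^2 - 4y + 11)).
At (-2, -4): H = diag(6, -252).
The eigenvalues have opposite signs, so H is indefinite: a saddle point.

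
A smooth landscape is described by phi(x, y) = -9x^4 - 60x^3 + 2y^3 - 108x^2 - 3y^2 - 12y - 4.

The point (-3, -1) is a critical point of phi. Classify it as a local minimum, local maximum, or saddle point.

local maximum

The mixed partial ∂²phi/∂x∂y is 0, so the Hessian at any point is diag(phi_xx, phi_yy) = diag(-36(3x^2 + 10x + 6), 6(2y - 1)).
At (-3, -1): H = diag(-108, -18).
Both eigenvalues are negative, so H is negative definite: a local maximum.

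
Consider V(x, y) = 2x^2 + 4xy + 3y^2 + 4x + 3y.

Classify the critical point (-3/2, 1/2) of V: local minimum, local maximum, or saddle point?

The Hessian of V is constant: H = [[4, 4], [4, 6]].
det(H) = 4·6 − 4² = 8.
det(H) > 0 and tr(H) = 10 > 0, so H is positive definite and the point is a local minimum.

local minimum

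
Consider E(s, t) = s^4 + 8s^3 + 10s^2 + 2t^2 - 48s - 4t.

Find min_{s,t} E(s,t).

-31

E(s,t) separates as P(s) + Q(t), so its minimum is min P + min Q.
P'(s) = 4(s - 1)(s + 3)(s + 4) vanishes at s ∈ {-4, -3, 1}; Q'(t) = 4(t - 1) vanishes at t ∈ {1}.
Local minima of P (where P''>0): P(-4)=96, P(1)=-29. Local minima of Q: Q(1)=-2.
So the global minimum of E is P(1) + Q(1) = -29 − 2 = -31, attained at (1, 1).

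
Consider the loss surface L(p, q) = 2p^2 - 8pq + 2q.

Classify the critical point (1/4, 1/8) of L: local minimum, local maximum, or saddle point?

saddle point

The Hessian of L is constant: H = [[4, -8], [-8, 0]].
det(H) = 4·0 − (-8)² = -64.
Since det(H) < 0, H is indefinite and the critical point is a saddle point.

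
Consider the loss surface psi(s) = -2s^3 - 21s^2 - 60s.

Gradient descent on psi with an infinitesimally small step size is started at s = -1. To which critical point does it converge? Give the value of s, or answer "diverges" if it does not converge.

psi'(s) = -6(s + 2)(s + 5), so psi'(-1) = -24.
Gradient descent moves in the -psi' direction, i.e. s is increasing.
There is no critical point above s=-1, and psi' keeps the same sign, so the iterate runs off to +∞.

diverges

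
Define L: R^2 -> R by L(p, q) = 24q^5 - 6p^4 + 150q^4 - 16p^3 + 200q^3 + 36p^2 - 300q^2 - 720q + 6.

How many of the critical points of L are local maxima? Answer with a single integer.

4

L separates as a function of p plus a function of q, so ∇L=0 decouples.
∂L/∂p = -24p(p - 1)(p + 3) = 0 at p ∈ {-3, 0, 1}; ∂L/∂q = 120(q - 1)(q + 1)(q + 2)(q + 3) = 0 at q ∈ {-3, -2, -1, 1}.
The Hessian is diagonal: diag(L_pp, L_qq). Second derivatives: L_pp(-3)=-288, L_pp(0)=72, L_pp(1)=-96; L_qq(-3)=-960, L_qq(-2)=360, L_qq(-1)=-480, L_qq(1)=2880.
Local maxima occur where both diagonal entries negative: (-3, -3), (-3, -1), (1, -3), (1, -1). Count: 4.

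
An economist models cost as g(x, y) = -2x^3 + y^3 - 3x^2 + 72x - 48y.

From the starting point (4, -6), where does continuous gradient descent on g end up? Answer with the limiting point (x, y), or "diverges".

diverges

g is separable, so gradient descent decouples: x follows -∂g/∂x, y follows -∂g/∂y.
∂g/∂x = -6(x - 3)(x + 4); at x=4 this is -48, so x increases.
∂g/∂y = 3(y - 4)(y + 4); at y=-6 this is 60, so y decreases.
The x-coordinate has no critical point in that direction and runs off to infinity.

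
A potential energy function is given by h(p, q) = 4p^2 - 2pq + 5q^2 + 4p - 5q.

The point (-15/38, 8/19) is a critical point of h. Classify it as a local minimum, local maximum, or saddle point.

local minimum

The Hessian of h is constant: H = [[8, -2], [-2, 10]].
det(H) = 8·10 − (-2)² = 76.
det(H) > 0 and tr(H) = 18 > 0, so H is positive definite and the point is a local minimum.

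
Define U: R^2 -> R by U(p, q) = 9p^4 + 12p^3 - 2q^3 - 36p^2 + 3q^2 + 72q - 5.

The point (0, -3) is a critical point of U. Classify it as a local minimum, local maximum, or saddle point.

saddle point

The mixed partial ∂²U/∂p∂q is 0, so the Hessian at any point is diag(U_pp, U_qq) = diag(36(3p^2 + 2p - 2), 6(-2q + 1)).
At (0, -3): H = diag(-72, 42).
The eigenvalues have opposite signs, so H is indefinite: a saddle point.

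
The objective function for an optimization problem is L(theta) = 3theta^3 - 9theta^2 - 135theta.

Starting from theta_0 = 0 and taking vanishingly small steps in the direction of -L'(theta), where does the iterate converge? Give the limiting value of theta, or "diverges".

L'(theta) = 9(theta - 5)(theta + 3), so L'(0) = -135.
Gradient descent moves in the -L' direction, i.e. theta is increasing.
The nearest critical point in that direction is theta = 5, where L'' = 72 > 0 (a local minimum). The iterate converges there.

5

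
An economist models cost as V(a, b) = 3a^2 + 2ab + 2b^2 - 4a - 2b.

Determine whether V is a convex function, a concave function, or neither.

convex

V is quadratic, so its Hessian is the constant matrix H = [[6, 2], [2, 4]].
det(H) = 20, tr(H) = 10.
det(H) > 0 and tr(H) > 0, so H is positive definite everywhere: convex.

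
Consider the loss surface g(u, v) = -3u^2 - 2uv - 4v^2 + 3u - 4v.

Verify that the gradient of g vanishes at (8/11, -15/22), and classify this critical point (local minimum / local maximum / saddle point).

local maximum

∇g = (-6u - 2v + 3, -2u - 8v - 4); substituting (8/11, -15/22) gives ∇g = (0, 0), so (8/11, -15/22) is indeed a critical point.
The Hessian of g is constant: H = [[-6, -2], [-2, -8]].
det(H) = (-6)·(-8) − (-2)² = 44.
det(H) > 0 and tr(H) = -14 < 0, so H is negative definite and the point is a local maximum.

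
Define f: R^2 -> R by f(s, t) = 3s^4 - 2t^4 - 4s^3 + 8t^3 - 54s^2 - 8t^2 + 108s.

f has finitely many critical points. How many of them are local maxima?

f separates as a function of s plus a function of t, so ∇f=0 decouples.
∂f/∂s = 12(s - 3)(s - 1)(s + 3) = 0 at s ∈ {-3, 1, 3}; ∂f/∂t = -8t(t - 2)(t - 1) = 0 at t ∈ {0, 1, 2}.
The Hessian is diagonal: diag(f_ss, f_tt). Second derivatives: f_ss(-3)=288, f_ss(1)=-96, f_ss(3)=144; f_tt(0)=-16, f_tt(1)=8, f_tt(2)=-16.
Local maxima occur where both diagonal entries negative: (1, 0), (1, 2). Count: 2.

2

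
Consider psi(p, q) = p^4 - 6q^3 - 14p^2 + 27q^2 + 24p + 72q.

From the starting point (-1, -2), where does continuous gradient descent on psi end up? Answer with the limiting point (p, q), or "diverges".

(-3, -1)

psi is separable, so gradient descent decouples: p follows -∂psi/∂p, q follows -∂psi/∂q.
∂psi/∂p = 4(p - 2)(p - 1)(p + 3); at p=-1 this is 48, so p decreases.
∂psi/∂q = -18(q - 4)(q + 1); at q=-2 this is -108, so q increases.
p converges to its nearest critical value -3 (a local min of the p-part); q converges to -1. The iterate converges to (-3, -1).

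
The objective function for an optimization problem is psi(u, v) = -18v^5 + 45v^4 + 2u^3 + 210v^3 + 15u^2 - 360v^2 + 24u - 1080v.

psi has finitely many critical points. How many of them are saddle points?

4

psi separates as a function of u plus a function of v, so ∇psi=0 decouples.
∂psi/∂u = 6(u + 1)(u + 4) = 0 at u ∈ {-4, -1}; ∂psi/∂v = -90(v - 3)(v - 2)(v + 1)(v + 2) = 0 at v ∈ {-2, -1, 2, 3}.
The Hessian is diagonal: diag(psi_uu, psi_vv). Second derivatives: psi_uu(-4)=-18, psi_uu(-1)=18; psi_vv(-2)=1800, psi_vv(-1)=-1080, psi_vv(2)=1080, psi_vv(3)=-1800.
Saddle points occur where the two diagonal entries have opposite signs: (-4, -2), (-4, 2), (-1, -1), (-1, 3). Count: 4.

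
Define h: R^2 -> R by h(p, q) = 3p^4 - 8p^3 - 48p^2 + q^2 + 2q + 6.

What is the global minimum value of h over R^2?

h(p,q) separates as A(p) + B(q) + 6, so its minimum is min A + min B + 6.
A'(p) = 12p(p - 4)(p + 2) vanishes at p ∈ {-2, 0, 4}; B'(q) = 2q + 2 vanishes at q ∈ {-1}.
Local minima of A (where A''>0): A(-2)=-80, A(4)=-512. Local minima of B: B(-1)=-1.
So the global minimum of h is A(4) + B(-1) + 6 = -512 − 1 + 6 = -507, attained at (4, -1).

-507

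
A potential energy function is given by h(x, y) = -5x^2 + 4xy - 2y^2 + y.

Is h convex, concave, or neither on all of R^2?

h is quadratic, so its Hessian is the constant matrix H = [[-10, 4], [4, -4]].
det(H) = 24, tr(H) = -14.
det(H) > 0 and tr(H) < 0, so H is negative definite everywhere: concave.

concave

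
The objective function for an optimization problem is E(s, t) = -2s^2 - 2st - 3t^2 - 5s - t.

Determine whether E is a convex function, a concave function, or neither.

E is quadratic, so its Hessian is the constant matrix H = [[-4, -2], [-2, -6]].
det(H) = 20, tr(H) = -10.
det(H) > 0 and tr(H) < 0, so H is negative definite everywhere: concave.

concave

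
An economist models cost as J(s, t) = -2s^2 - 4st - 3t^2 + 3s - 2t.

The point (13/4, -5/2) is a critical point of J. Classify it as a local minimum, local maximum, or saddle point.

The Hessian of J is constant: H = [[-4, -4], [-4, -6]].
det(H) = (-4)·(-6) − (-4)² = 8.
det(H) > 0 and tr(H) = -10 < 0, so H is negative definite and the point is a local maximum.

local maximum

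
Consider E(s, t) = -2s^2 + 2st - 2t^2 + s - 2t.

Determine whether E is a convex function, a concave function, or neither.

concave

E is quadratic, so its Hessian is the constant matrix H = [[-4, 2], [2, -4]].
det(H) = 12, tr(H) = -8.
det(H) > 0 and tr(H) < 0, so H is negative definite everywhere: concave.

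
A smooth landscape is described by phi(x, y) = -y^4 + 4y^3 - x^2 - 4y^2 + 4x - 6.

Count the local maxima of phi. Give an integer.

phi separates as a function of x plus a function of y, so ∇phi=0 decouples.
∂phi/∂x = -2(x - 2) = 0 at x ∈ {2}; ∂phi/∂y = -4y(y - 2)(y - 1) = 0 at y ∈ {0, 1, 2}.
The Hessian is diagonal: diag(phi_xx, phi_yy). Second derivatives: phi_xx(2)=-2; phi_yy(0)=-8, phi_yy(1)=4, phi_yy(2)=-8.
Local maxima occur where both diagonal entries negative: (2, 0), (2, 2). Count: 2.

2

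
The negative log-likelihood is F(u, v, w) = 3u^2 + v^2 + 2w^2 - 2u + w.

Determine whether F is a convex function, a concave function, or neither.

convex

F is quadratic, so its Hessian is the constant matrix H = [[6, 0, 0], [0, 2, 0], [0, 0, 4]].
Leading principal minors: 6, 12, 48.
All positive ⇒ H ≻ 0 ⇒ convex.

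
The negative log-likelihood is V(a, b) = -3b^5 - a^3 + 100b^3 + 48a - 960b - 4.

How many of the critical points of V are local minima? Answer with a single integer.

V separates as a function of a plus a function of b, so ∇V=0 decouples.
∂V/∂a = -3(a - 4)(a + 4) = 0 at a ∈ {-4, 4}; ∂V/∂b = -15(b - 4)(b - 2)(b + 2)(b + 4) = 0 at b ∈ {-4, -2, 2, 4}.
The Hessian is diagonal: diag(V_aa, V_bb). Second derivatives: V_aa(-4)=24, V_aa(4)=-24; V_bb(-4)=1440, V_bb(-2)=-720, V_bb(2)=720, V_bb(4)=-1440.
Local minima occur where both diagonal entries positive: (-4, -4), (-4, 2). Count: 2.

2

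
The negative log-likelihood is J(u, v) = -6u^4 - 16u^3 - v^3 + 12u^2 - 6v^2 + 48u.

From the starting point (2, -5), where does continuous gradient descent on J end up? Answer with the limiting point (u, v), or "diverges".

diverges

J is separable, so gradient descent decouples: u follows -∂J/∂u, v follows -∂J/∂v.
∂J/∂u = -24(u - 1)(u + 1)(u + 2); at u=2 this is -288, so u increases.
∂J/∂v = -3v(v + 4); at v=-5 this is -15, so v increases.
The u-coordinate has no critical point in that direction and runs off to infinity.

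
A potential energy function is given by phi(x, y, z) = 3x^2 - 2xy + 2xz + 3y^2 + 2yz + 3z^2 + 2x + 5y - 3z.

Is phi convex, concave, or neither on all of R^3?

convex

phi is quadratic, so its Hessian is the constant matrix H = [[6, -2, 2], [-2, 6, 2], [2, 2, 6]].
Leading principal minors: 6, 32, 128.
All positive ⇒ H ≻ 0 ⇒ convex.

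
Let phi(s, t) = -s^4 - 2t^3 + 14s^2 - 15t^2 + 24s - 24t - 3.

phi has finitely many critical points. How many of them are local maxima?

phi separates as a function of s plus a function of t, so ∇phi=0 decouples.
∂phi/∂s = -4(s - 3)(s + 1)(s + 2) = 0 at s ∈ {-2, -1, 3}; ∂phi/∂t = -6(t + 1)(t + 4) = 0 at t ∈ {-4, -1}.
The Hessian is diagonal: diag(phi_ss, phi_tt). Second derivatives: phi_ss(-2)=-20, phi_ss(-1)=16, phi_ss(3)=-80; phi_tt(-4)=18, phi_tt(-1)=-18.
Local maxima occur where both diagonal entries negative: (-2, -1), (3, -1). Count: 2.

2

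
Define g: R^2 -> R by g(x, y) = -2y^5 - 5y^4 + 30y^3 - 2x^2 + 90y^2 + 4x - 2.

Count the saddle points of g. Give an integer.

2

g separates as a function of x plus a function of y, so ∇g=0 decouples.
∂g/∂x = -4(x - 1) = 0 at x ∈ {1}; ∂g/∂y = -10y(y - 3)(y + 2)(y + 3) = 0 at y ∈ {-3, -2, 0, 3}.
The Hessian is diagonal: diag(g_xx, g_yy). Second derivatives: g_xx(1)=-4; g_yy(-3)=180, g_yy(-2)=-100, g_yy(0)=180, g_yy(3)=-900.
Saddle points occur where the two diagonal entries have opposite signs: (1, -3), (1, 0). Count: 2.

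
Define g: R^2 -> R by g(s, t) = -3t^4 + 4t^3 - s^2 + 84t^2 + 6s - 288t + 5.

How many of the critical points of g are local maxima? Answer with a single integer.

g separates as a function of s plus a function of t, so ∇g=0 decouples.
∂g/∂s = -2(s - 3) = 0 at s ∈ {3}; ∂g/∂t = -12(t - 3)(t - 2)(t + 4) = 0 at t ∈ {-4, 2, 3}.
The Hessian is diagonal: diag(g_ss, g_tt). Second derivatives: g_ss(3)=-2; g_tt(-4)=-504, g_tt(2)=72, g_tt(3)=-84.
Local maxima occur where both diagonal entries negative: (3, -4), (3, 3). Count: 2.

2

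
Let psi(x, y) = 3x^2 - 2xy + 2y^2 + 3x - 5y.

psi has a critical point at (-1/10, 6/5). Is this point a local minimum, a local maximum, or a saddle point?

local minimum

The Hessian of psi is constant: H = [[6, -2], [-2, 4]].
det(H) = 6·4 − (-2)² = 20.
det(H) > 0 and tr(H) = 10 > 0, so H is positive definite and the point is a local minimum.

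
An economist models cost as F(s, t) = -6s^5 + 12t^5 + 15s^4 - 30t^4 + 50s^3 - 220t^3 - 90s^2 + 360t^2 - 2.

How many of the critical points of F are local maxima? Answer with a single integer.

F separates as a function of s plus a function of t, so ∇F=0 decouples.
∂F/∂s = -30s(s - 3)(s - 1)(s + 2) = 0 at s ∈ {-2, 0, 1, 3}; ∂F/∂t = 60t(t - 4)(t - 1)(t + 3) = 0 at t ∈ {-3, 0, 1, 4}.
The Hessian is diagonal: diag(F_ss, F_tt). Second derivatives: F_ss(-2)=900, F_ss(0)=-180, F_ss(1)=180, F_ss(3)=-900; F_tt(-3)=-5040, F_tt(0)=720, F_tt(1)=-720, F_tt(4)=5040.
Local maxima occur where both diagonal entries negative: (0, -3), (0, 1), (3, -3), (3, 1). Count: 4.

4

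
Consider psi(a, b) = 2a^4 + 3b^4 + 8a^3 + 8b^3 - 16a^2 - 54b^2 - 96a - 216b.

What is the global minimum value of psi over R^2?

psi(a,b) separates as P(a) + Q(b), so its minimum is min P + min Q.
P'(a) = 8(a - 2)(a + 2)(a + 3) vanishes at a ∈ {-3, -2, 2}; Q'(b) = 12(b - 3)(b + 2)(b + 3) vanishes at b ∈ {-3, -2, 3}.
Local minima of P (where P''>0): P(-3)=90, P(2)=-160. Local minima of Q: Q(-3)=189, Q(3)=-675.
So the global minimum of psi is P(2) + Q(3) = -160 − 675 = -835, attained at (2, 3).

-835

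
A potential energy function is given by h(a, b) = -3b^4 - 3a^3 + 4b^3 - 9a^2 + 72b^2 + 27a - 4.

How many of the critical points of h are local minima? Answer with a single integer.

h separates as a function of a plus a function of b, so ∇h=0 decouples.
∂h/∂a = -9(a - 1)(a + 3) = 0 at a ∈ {-3, 1}; ∂h/∂b = -12b(b - 4)(b + 3) = 0 at b ∈ {-3, 0, 4}.
The Hessian is diagonal: diag(h_aa, h_bb). Second derivatives: h_aa(-3)=36, h_aa(1)=-36; h_bb(-3)=-252, h_bb(0)=144, h_bb(4)=-336.
Local minima occur where both diagonal entries positive: (-3, 0). Count: 1.

1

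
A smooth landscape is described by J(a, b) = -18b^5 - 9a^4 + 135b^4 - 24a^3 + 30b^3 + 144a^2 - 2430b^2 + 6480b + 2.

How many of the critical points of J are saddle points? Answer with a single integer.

6

J separates as a function of a plus a function of b, so ∇J=0 decouples.
∂J/∂a = -36a(a - 2)(a + 4) = 0 at a ∈ {-4, 0, 2}; ∂J/∂b = -90(b - 4)(b - 3)(b - 2)(b + 3) = 0 at b ∈ {-3, 2, 3, 4}.
The Hessian is diagonal: diag(J_aa, J_bb). Second derivatives: J_aa(-4)=-864, J_aa(0)=288, J_aa(2)=-432; J_bb(-3)=18900, J_bb(2)=-900, J_bb(3)=540, J_bb(4)=-1260.
Saddle points occur where the two diagonal entries have opposite signs: (-4, -3), (-4, 3), (0, 2), (0, 4), (2, -3), (2, 3). Count: 6.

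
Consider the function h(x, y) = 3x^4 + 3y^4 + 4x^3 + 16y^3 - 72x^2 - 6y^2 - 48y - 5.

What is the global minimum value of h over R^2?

h(x,y) separates as P(x) + Q(y) − 5, so its minimum is min P + min Q − 5.
P'(x) = 12x(x - 3)(x + 4) vanishes at x ∈ {-4, 0, 3}; Q'(y) = 12(y - 1)(y + 1)(y + 4) vanishes at y ∈ {-4, -1, 1}.
Local minima of P (where P''>0): P(-4)=-640, P(3)=-297. Local minima of Q: Q(-4)=-160, Q(1)=-35.
So the global minimum of h is P(-4) + Q(-4) − 5 = -640 − 160 − 5 = -805, attained at (-4, -4).

-805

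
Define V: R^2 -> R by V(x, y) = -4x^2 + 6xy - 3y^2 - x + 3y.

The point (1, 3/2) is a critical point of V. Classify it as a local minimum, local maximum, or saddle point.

local maximum

The Hessian of V is constant: H = [[-8, 6], [6, -6]].
det(H) = (-8)·(-6) − 6² = 12.
det(H) > 0 and tr(H) = -14 < 0, so H is negative definite and the point is a local maximum.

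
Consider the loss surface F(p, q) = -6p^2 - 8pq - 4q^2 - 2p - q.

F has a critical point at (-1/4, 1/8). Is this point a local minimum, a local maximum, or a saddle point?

The Hessian of F is constant: H = [[-12, -8], [-8, -8]].
det(H) = (-12)·(-8) − (-8)² = 32.
det(H) > 0 and tr(H) = -20 < 0, so H is negative definite and the point is a local maximum.

local maximum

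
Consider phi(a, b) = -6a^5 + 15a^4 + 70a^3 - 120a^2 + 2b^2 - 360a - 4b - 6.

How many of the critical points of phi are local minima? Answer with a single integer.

phi separates as a function of a plus a function of b, so ∇phi=0 decouples.
∂phi/∂a = -30(a - 3)(a - 2)(a + 1)(a + 2) = 0 at a ∈ {-2, -1, 2, 3}; ∂phi/∂b = 4(b - 1) = 0 at b ∈ {1}.
The Hessian is diagonal: diag(phi_aa, phi_bb). Second derivatives: phi_aa(-2)=600, phi_aa(-1)=-360, phi_aa(2)=360, phi_aa(3)=-600; phi_bb(1)=4.
Local minima occur where both diagonal entries positive: (-2, 1), (2, 1). Count: 2.

2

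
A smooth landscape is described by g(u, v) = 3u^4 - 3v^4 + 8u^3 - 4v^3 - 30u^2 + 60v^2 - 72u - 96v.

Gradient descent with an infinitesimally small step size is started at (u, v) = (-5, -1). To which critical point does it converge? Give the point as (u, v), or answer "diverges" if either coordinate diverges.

(-3, 1)

g is separable, so gradient descent decouples: u follows -∂g/∂u, v follows -∂g/∂v.
∂g/∂u = 12(u - 2)(u + 1)(u + 3); at u=-5 this is -672, so u increases.
∂g/∂v = -12(v - 2)(v - 1)(v + 4); at v=-1 this is -216, so v increases.
u converges to its nearest critical value -3 (a local min of the u-part); v converges to 1. The iterate converges to (-3, 1).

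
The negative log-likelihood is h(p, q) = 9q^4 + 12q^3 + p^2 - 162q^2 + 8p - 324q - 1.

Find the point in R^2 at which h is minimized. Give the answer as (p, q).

h(p,q) separates as A(p) + B(q) − 1, so its minimum is min A + min B − 1.
A'(p) = 2p + 8 vanishes at p ∈ {-4}; B'(q) = 36(q - 3)(q + 1)(q + 3) vanishes at q ∈ {-3, -1, 3}.
Local minima of A (where A''>0): A(-4)=-16. Local minima of B: B(-3)=-81, B(3)=-1377.
So the global minimum of h is A(-4) + B(3) − 1 = -16 − 1377 − 1 = -1394, attained at (-4, 3).

(-4, 3)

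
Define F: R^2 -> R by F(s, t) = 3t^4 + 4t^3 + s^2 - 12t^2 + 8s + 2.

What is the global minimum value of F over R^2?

-46

F(s,t) separates as P(s) + Q(t) + 2, so its minimum is min P + min Q + 2.
P'(s) = 2s + 8 vanishes at s ∈ {-4}; Q'(t) = 12t(t - 1)(t + 2) vanishes at t ∈ {-2, 0, 1}.
Local minima of P (where P''>0): P(-4)=-16. Local minima of Q: Q(-2)=-32, Q(1)=-5.
So the global minimum of F is P(-4) + Q(-2) + 2 = -16 − 32 + 2 = -46, attained at (-4, -2).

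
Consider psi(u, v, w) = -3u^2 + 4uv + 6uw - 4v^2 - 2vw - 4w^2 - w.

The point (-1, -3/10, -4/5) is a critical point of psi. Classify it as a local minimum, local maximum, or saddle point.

The Hessian is constant: H = [[-6, 4, 6], [4, -8, -2], [6, -2, -8]].
Leading principal minors: Δ₁ = -6, Δ₂ = 32, Δ₃ = -40.
The minors alternate sign starting negative (−, +, −), so H is negative definite: a local maximum.

local maximum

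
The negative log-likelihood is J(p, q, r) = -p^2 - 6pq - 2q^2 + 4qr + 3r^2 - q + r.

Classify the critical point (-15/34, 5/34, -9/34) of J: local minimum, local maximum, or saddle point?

The Hessian is constant: H = [[-2, -6, 0], [-6, -4, 4], [0, 4, 6]].
Leading principal minors: Δ₁ = -2, Δ₂ = -28, Δ₃ = -136.
The minors fit neither the all-positive nor the alternating-sign pattern, so H is indefinite: a saddle point.

saddle point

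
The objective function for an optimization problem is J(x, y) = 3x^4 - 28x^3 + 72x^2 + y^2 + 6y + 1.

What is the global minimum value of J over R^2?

-8

J(x,y) separates as P(x) + Q(y) + 1, so its minimum is min P + min Q + 1.
P'(x) = 12x(x - 4)(x - 3) vanishes at x ∈ {0, 3, 4}; Q'(y) = 2y + 6 vanishes at y ∈ {-3}.
Local minima of P (where P''>0): P(0)=0, P(4)=128. Local minima of Q: Q(-3)=-9.
So the global minimum of J is P(0) + Q(-3) + 1 = 0 − 9 + 1 = -8, attained at (0, -3).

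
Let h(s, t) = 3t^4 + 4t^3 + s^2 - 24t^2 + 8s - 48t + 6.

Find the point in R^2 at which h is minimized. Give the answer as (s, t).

h(s,t) separates as P(s) + Q(t) + 6, so its minimum is min P + min Q + 6.
P'(s) = 2s + 8 vanishes at s ∈ {-4}; Q'(t) = 12(t - 2)(t + 1)(t + 2) vanishes at t ∈ {-2, -1, 2}.
Local minima of P (where P''>0): P(-4)=-16. Local minima of Q: Q(-2)=16, Q(2)=-112.
So the global minimum of h is P(-4) + Q(2) + 6 = -16 − 112 + 6 = -122, attained at (-4, 2).

(-4, 2)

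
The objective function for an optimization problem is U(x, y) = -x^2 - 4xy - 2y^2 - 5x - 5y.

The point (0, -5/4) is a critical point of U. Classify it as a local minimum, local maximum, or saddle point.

saddle point

The Hessian of U is constant: H = [[-2, -4], [-4, -4]].
det(H) = (-2)·(-4) − (-4)² = -8.
Since det(H) < 0, H is indefinite and the critical point is a saddle point.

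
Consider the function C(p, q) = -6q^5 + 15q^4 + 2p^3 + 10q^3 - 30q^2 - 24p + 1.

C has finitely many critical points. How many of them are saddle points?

C separates as a function of p plus a function of q, so ∇C=0 decouples.
∂C/∂p = 6(p - 2)(p + 2) = 0 at p ∈ {-2, 2}; ∂C/∂q = -30q(q - 2)(q - 1)(q + 1) = 0 at q ∈ {-1, 0, 1, 2}.
The Hessian is diagonal: diag(C_pp, C_qq). Second derivatives: C_pp(-2)=-24, C_pp(2)=24; C_qq(-1)=180, C_qq(0)=-60, C_qq(1)=60, C_qq(2)=-180.
Saddle points occur where the two diagonal entries have opposite signs: (-2, -1), (-2, 1), (2, 0), (2, 2). Count: 4.

4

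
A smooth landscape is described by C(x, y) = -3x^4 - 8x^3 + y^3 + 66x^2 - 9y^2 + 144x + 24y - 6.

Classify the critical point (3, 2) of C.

The mixed partial ∂²C/∂x∂y is 0, so the Hessian at any point is diag(C_xx, C_yy) = diag(12(-3x^2 - 4x + 11), 6(y - 3)).
At (3, 2): H = diag(-336, -6).
Both eigenvalues are negative, so H is negative definite: a local maximum.

local maximum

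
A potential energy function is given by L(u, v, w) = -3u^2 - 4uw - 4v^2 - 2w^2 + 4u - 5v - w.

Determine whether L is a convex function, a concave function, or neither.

L is quadratic, so its Hessian is the constant matrix H = [[-6, 0, -4], [0, -8, 0], [-4, 0, -4]].
Leading principal minors: -6, 48, -64.
Signs alternate −, +, − ⇒ H ≺ 0 ⇒ concave.

concave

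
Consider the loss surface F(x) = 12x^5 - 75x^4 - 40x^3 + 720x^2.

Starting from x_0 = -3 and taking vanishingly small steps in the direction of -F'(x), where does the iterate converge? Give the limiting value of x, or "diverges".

F'(x) = 60x(x - 4)(x - 3)(x + 2), so F'(-3) = 7560.
Gradient descent moves in the -F' direction, i.e. x is decreasing.
There is no critical point below x=-3, and F' keeps the same sign, so the iterate runs off to −∞.

diverges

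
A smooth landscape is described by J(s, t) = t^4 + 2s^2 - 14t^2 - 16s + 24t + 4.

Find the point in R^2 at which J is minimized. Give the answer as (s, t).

J(s,t) separates as P(s) + Q(t) + 4, so its minimum is min P + min Q + 4.
P'(s) = 4s - 16 vanishes at s ∈ {4}; Q'(t) = 4(t - 2)(t - 1)(t + 3) vanishes at t ∈ {-3, 1, 2}.
Local minima of P (where P''>0): P(4)=-32. Local minima of Q: Q(-3)=-117, Q(2)=8.
So the global minimum of J is P(4) + Q(-3) + 4 = -32 − 117 + 4 = -145, attained at (4, -3).

(4, -3)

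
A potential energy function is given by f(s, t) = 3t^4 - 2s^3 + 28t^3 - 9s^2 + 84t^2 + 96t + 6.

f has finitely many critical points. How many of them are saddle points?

3

f separates as a function of s plus a function of t, so ∇f=0 decouples.
∂f/∂s = -6s(s + 3) = 0 at s ∈ {-3, 0}; ∂f/∂t = 12(t + 1)(t + 2)(t + 4) = 0 at t ∈ {-4, -2, -1}.
The Hessian is diagonal: diag(f_ss, f_tt). Second derivatives: f_ss(-3)=18, f_ss(0)=-18; f_tt(-4)=72, f_tt(-2)=-24, f_tt(-1)=36.
Saddle points occur where the two diagonal entries have opposite signs: (-3, -2), (0, -4), (0, -1). Count: 3.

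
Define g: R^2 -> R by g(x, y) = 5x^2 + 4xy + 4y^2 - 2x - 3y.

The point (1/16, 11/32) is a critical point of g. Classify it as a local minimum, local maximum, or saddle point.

The Hessian of g is constant: H = [[10, 4], [4, 8]].
det(H) = 10·8 − 4² = 64.
det(H) > 0 and tr(H) = 18 > 0, so H is positive definite and the point is a local minimum.

local minimum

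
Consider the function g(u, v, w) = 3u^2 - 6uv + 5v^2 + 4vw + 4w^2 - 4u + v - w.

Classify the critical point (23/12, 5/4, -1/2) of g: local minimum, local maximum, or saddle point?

local minimum

The Hessian is constant: H = [[6, -6, 0], [-6, 10, 4], [0, 4, 8]].
Leading principal minors: Δ₁ = 6, Δ₂ = 24, Δ₃ = 96.
All leading minors are positive, so H is positive definite: a local minimum.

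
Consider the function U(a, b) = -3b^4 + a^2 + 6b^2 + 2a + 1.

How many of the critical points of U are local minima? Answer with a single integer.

U separates as a function of a plus a function of b, so ∇U=0 decouples.
∂U/∂a = 2(a + 1) = 0 at a ∈ {-1}; ∂U/∂b = -12b(b - 1)(b + 1) = 0 at b ∈ {-1, 0, 1}.
The Hessian is diagonal: diag(U_aa, U_bb). Second derivatives: U_aa(-1)=2; U_bb(-1)=-24, U_bb(0)=12, U_bb(1)=-24.
Local minima occur where both diagonal entries positive: (-1, 0). Count: 1.

1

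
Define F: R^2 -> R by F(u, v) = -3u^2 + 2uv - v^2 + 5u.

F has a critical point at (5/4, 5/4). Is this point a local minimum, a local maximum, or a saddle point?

The Hessian of F is constant: H = [[-6, 2], [2, -2]].
det(H) = (-6)·(-2) − 2² = 8.
det(H) > 0 and tr(H) = -8 < 0, so H is negative definite and the point is a local maximum.

local maximum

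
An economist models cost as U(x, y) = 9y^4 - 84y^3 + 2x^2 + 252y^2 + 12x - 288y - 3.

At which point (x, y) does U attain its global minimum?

(-3, 4)

U(x,y) separates as P(x) + Q(y) − 3, so its minimum is min P + min Q − 3.
P'(x) = 4x + 12 vanishes at x ∈ {-3}; Q'(y) = 36(y - 4)(y - 2)(y - 1) vanishes at y ∈ {1, 2, 4}.
Local minima of P (where P''>0): P(-3)=-18. Local minima of Q: Q(1)=-111, Q(4)=-192.
So the global minimum of U is P(-3) + Q(4) − 3 = -18 − 192 − 3 = -213, attained at (-3, 4).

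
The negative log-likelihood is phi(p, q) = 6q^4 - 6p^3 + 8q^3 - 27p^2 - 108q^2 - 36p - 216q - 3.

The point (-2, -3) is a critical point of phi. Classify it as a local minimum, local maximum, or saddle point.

The mixed partial ∂²phi/∂p∂q is 0, so the Hessian at any point is diag(phi_pp, phi_qq) = diag(-18(2p + 3), 24(3q^2 + 2q - 9)).
At (-2, -3): H = diag(18, 288).
Both eigenvalues are positive, so H is positive definite: a local minimum.

local minimum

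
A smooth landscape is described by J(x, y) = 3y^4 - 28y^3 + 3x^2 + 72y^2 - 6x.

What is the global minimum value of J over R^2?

-3

J(x,y) separates as P(x) + Q(y), so its minimum is min P + min Q.
P'(x) = 6x - 6 vanishes at x ∈ {1}; Q'(y) = 12y(y - 4)(y - 3) vanishes at y ∈ {0, 3, 4}.
Local minima of P (where P''>0): P(1)=-3. Local minima of Q: Q(0)=0, Q(4)=128.
So the global minimum of J is P(1) + Q(0) = -3 + 0 = -3, attained at (1, 0).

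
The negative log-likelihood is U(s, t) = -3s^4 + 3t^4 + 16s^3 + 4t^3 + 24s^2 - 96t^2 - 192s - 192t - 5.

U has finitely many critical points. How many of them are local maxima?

2

U separates as a function of s plus a function of t, so ∇U=0 decouples.
∂U/∂s = -12(s - 4)(s - 2)(s + 2) = 0 at s ∈ {-2, 2, 4}; ∂U/∂t = 12(t - 4)(t + 1)(t + 4) = 0 at t ∈ {-4, -1, 4}.
The Hessian is diagonal: diag(U_ss, U_tt). Second derivatives: U_ss(-2)=-288, U_ss(2)=96, U_ss(4)=-144; U_tt(-4)=288, U_tt(-1)=-180, U_tt(4)=480.
Local maxima occur where both diagonal entries negative: (-2, -1), (4, -1). Count: 2.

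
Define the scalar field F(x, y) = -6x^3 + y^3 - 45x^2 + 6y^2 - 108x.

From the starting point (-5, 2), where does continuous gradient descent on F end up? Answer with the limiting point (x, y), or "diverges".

(-3, 0)

F is separable, so gradient descent decouples: x follows -∂F/∂x, y follows -∂F/∂y.
∂F/∂x = -18(x + 2)(x + 3); at x=-5 this is -108, so x increases.
∂F/∂y = 3y(y + 4); at y=2 this is 36, so y decreases.
x converges to its nearest critical value -3 (a local min of the x-part); y converges to 0. The iterate converges to (-3, 0).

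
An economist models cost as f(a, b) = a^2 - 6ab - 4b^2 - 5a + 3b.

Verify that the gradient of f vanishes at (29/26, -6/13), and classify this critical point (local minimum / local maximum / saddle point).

∇f = (2a - 6b - 5, -6a - 8b + 3); substituting (29/26, -6/13) gives ∇f = (0, 0), so (29/26, -6/13) is indeed a critical point.
The Hessian of f is constant: H = [[2, -6], [-6, -8]].
det(H) = 2·(-8) − (-6)² = -52.
Since det(H) < 0, H is indefinite and the critical point is a saddle point.

saddle point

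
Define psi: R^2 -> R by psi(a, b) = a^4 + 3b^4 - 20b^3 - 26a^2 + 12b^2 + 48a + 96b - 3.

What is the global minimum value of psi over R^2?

-416

psi(a,b) separates as P(a) + Q(b) − 3, so its minimum is min P + min Q − 3.
P'(a) = 4(a - 3)(a - 1)(a + 4) vanishes at a ∈ {-4, 1, 3}; Q'(b) = 12(b - 4)(b - 2)(b + 1) vanishes at b ∈ {-1, 2, 4}.
Local minima of P (where P''>0): P(-4)=-352, P(3)=-9. Local minima of Q: Q(-1)=-61, Q(4)=64.
So the global minimum of psi is P(-4) + Q(-1) − 3 = -352 − 61 − 3 = -416, attained at (-4, -1).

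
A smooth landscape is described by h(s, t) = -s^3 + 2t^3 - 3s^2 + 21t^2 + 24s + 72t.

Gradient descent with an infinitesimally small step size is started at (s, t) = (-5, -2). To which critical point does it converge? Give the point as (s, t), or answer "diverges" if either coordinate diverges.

(-4, -3)

h is separable, so gradient descent decouples: s follows -∂h/∂s, t follows -∂h/∂t.
∂h/∂s = -3(s - 2)(s + 4); at s=-5 this is -21, so s increases.
∂h/∂t = 6(t + 3)(t + 4); at t=-2 this is 12, so t decreases.
s converges to its nearest critical value -4 (a local min of the s-part); t converges to -3. The iterate converges to (-4, -3).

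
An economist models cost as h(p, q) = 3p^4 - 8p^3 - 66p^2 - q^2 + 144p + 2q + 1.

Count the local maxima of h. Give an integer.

1

h separates as a function of p plus a function of q, so ∇h=0 decouples.
∂h/∂p = 12(p - 4)(p - 1)(p + 3) = 0 at p ∈ {-3, 1, 4}; ∂h/∂q = -2(q - 1) = 0 at q ∈ {1}.
The Hessian is diagonal: diag(h_pp, h_qq). Second derivatives: h_pp(-3)=336, h_pp(1)=-144, h_pp(4)=252; h_qq(1)=-2.
Local maxima occur where both diagonal entries negative: (1, 1). Count: 1.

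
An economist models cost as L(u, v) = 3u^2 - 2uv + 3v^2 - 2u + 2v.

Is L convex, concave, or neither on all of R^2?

convex

L is quadratic, so its Hessian is the constant matrix H = [[6, -2], [-2, 6]].
det(H) = 32, tr(H) = 12.
det(H) > 0 and tr(H) > 0, so H is positive definite everywhere: convex.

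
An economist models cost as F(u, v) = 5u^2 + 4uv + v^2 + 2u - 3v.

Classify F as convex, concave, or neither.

convex

F is quadratic, so its Hessian is the constant matrix H = [[10, 4], [4, 2]].
det(H) = 4, tr(H) = 12.
det(H) > 0 and tr(H) > 0, so H is positive definite everywhere: convex.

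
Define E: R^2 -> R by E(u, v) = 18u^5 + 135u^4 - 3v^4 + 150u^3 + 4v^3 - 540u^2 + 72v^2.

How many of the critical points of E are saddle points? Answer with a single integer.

6

E separates as a function of u plus a function of v, so ∇E=0 decouples.
∂E/∂u = 90u(u - 1)(u + 3)(u + 4) = 0 at u ∈ {-4, -3, 0, 1}; ∂E/∂v = -12v(v - 4)(v + 3) = 0 at v ∈ {-3, 0, 4}.
The Hessian is diagonal: diag(E_uu, E_vv). Second derivatives: E_uu(-4)=-1800, E_uu(-3)=1080, E_uu(0)=-1080, E_uu(1)=1800; E_vv(-3)=-252, E_vv(0)=144, E_vv(4)=-336.
Saddle points occur where the two diagonal entries have opposite signs: (-4, 0), (-3, -3), (-3, 4), (0, 0), (1, -3), (1, 4). Count: 6.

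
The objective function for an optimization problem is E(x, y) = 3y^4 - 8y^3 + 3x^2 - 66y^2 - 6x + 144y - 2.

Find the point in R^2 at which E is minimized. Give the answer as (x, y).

(1, -3)

E(x,y) separates as P(x) + Q(y) − 2, so its minimum is min P + min Q − 2.
P'(x) = 6x - 6 vanishes at x ∈ {1}; Q'(y) = 12(y - 4)(y - 1)(y + 3) vanishes at y ∈ {-3, 1, 4}.
Local minima of P (where P''>0): P(1)=-3. Local minima of Q: Q(-3)=-567, Q(4)=-224.
So the global minimum of E is P(1) + Q(-3) − 2 = -3 − 567 − 2 = -572, attained at (1, -3).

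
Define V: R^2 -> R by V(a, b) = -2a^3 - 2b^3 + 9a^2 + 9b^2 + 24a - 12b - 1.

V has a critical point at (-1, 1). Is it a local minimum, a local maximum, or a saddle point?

local minimum

The mixed partial ∂²V/∂a∂b is 0, so the Hessian at any point is diag(V_aa, V_bb) = diag(6(-2a + 3), 6(-2b + 3)).
At (-1, 1): H = diag(30, 6).
Both eigenvalues are positive, so H is positive definite: a local minimum.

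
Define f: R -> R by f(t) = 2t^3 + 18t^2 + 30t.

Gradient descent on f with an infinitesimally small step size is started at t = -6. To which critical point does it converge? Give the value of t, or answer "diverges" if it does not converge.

diverges

f'(t) = 6(t + 1)(t + 5), so f'(-6) = 30.
Gradient descent moves in the -f' direction, i.e. t is decreasing.
There is no critical point below t=-6, and f' keeps the same sign, so the iterate runs off to −∞.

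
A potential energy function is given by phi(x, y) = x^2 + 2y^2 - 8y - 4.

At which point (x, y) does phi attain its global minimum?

(0, 2)

phi(x,y) separates as P(x) + Q(y) − 4, so its minimum is min P + min Q − 4.
P'(x) = 2x vanishes at x ∈ {0}; Q'(y) = 4y - 8 vanishes at y ∈ {2}.
Local minima of P (where P''>0): P(0)=0. Local minima of Q: Q(2)=-8.
So the global minimum of phi is P(0) + Q(2) − 4 = 0 − 8 − 4 = -12, attained at (0, 2).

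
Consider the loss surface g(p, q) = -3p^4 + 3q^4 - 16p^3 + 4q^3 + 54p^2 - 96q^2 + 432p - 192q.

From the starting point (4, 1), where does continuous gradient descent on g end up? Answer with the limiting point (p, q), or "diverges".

g is separable, so gradient descent decouples: p follows -∂g/∂p, q follows -∂g/∂q.
∂g/∂p = -12(p - 3)(p + 3)(p + 4); at p=4 this is -672, so p increases.
∂g/∂q = 12(q - 4)(q + 1)(q + 4); at q=1 this is -360, so q increases.
The p-coordinate has no critical point in that direction and runs off to infinity.

diverges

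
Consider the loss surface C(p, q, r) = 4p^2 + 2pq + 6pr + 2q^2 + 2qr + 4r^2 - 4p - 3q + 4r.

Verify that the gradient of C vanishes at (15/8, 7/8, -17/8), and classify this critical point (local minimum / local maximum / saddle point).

local minimum

∇C = (8p + 2q + 6r - 4, 2p + 4q + 2r - 3, 6p + 2q + 8r + 4); substituting (15/8, 7/8, -17/8) gives ∇C = (0, 0, 0), so (15/8, 7/8, -17/8) is indeed a critical point.
The Hessian is constant: H = [[8, 2, 6], [2, 4, 2], [6, 2, 8]].
Leading principal minors: Δ₁ = 8, Δ₂ = 28, Δ₃ = 96.
All leading minors are positive, so H is positive definite: a local minimum.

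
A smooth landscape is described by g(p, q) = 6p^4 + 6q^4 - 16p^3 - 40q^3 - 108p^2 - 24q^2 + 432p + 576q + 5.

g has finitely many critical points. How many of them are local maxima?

g separates as a function of p plus a function of q, so ∇g=0 decouples.
∂g/∂p = 24(p - 3)(p - 2)(p + 3) = 0 at p ∈ {-3, 2, 3}; ∂g/∂q = 24(q - 4)(q - 3)(q + 2) = 0 at q ∈ {-2, 3, 4}.
The Hessian is diagonal: diag(g_pp, g_qq). Second derivatives: g_pp(-3)=720, g_pp(2)=-120, g_pp(3)=144; g_qq(-2)=720, g_qq(3)=-120, g_qq(4)=144.
Local maxima occur where both diagonal entries negative: (2, 3). Count: 1.

1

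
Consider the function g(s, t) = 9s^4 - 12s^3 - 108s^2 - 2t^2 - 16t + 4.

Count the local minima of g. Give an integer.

g separates as a function of s plus a function of t, so ∇g=0 decouples.
∂g/∂s = 36s(s - 3)(s + 2) = 0 at s ∈ {-2, 0, 3}; ∂g/∂t = -4(t + 4) = 0 at t ∈ {-4}.
The Hessian is diagonal: diag(g_ss, g_tt). Second derivatives: g_ss(-2)=360, g_ss(0)=-216, g_ss(3)=540; g_tt(-4)=-4.
Local minima occur where both diagonal entries positive: none. Count: 0.

0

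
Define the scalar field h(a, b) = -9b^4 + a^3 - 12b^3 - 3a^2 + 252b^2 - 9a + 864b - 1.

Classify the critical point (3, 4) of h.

The mixed partial ∂²h/∂a∂b is 0, so the Hessian at any point is diag(h_aa, h_bb) = diag(6(a - 1), 36(-3b^2 - 2b + 14)).
At (3, 4): H = diag(12, -1512).
The eigenvalues have opposite signs, so H is indefinite: a saddle point.

saddle point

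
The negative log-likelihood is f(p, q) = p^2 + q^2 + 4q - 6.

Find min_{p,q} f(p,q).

f(p,q) separates as A(p) + B(q) − 6, so its minimum is min A + min B − 6.
A'(p) = 2p vanishes at p ∈ {0}; B'(q) = 2q + 4 vanishes at q ∈ {-2}.
Local minima of A (where A''>0): A(0)=0. Local minima of B: B(-2)=-4.
So the global minimum of f is A(0) + B(-2) − 6 = 0 − 4 − 6 = -10, attained at (0, -2).

-10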